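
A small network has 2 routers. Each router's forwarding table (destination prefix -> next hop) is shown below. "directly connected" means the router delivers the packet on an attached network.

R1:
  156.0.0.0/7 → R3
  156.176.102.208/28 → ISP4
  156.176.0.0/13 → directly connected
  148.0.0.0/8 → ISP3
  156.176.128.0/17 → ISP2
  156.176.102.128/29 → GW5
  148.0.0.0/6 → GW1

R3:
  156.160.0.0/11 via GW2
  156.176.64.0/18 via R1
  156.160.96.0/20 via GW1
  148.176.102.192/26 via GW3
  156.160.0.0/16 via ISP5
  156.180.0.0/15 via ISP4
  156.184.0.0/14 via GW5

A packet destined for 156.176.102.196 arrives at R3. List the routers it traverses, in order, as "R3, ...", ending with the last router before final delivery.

R3, R1

At R3: longest match for 156.176.102.196 is 156.176.64.0/18 -> R1
At R1: longest match for 156.176.102.196 is 156.176.0.0/13 -> directly connected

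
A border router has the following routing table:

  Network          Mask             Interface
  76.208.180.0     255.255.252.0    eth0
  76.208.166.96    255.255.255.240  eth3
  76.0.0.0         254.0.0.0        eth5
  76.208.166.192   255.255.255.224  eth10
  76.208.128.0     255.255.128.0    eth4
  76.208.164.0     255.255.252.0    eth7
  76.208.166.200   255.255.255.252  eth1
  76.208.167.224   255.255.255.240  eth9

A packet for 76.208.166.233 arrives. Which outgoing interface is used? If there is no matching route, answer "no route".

Routes whose prefix contains 76.208.166.233:
  76.0.0.0/7 (76.0.0.0 - 77.255.255.255) -> eth5
  76.208.128.0/17 (76.208.128.0 - 76.208.255.255) -> eth4
  76.208.164.0/22 (76.208.164.0 - 76.208.167.255) -> eth7
More-specific entries that do NOT match:
  76.208.166.200/30 (76.208.166.200 - 76.208.166.203) does not contain 76.208.166.233
  76.208.166.96/28 (76.208.166.96 - 76.208.166.111) does not contain 76.208.166.233
  76.208.167.224/28 (76.208.167.224 - 76.208.167.239) does not contain 76.208.166.233
  76.208.166.192/27 (76.208.166.192 - 76.208.166.223) does not contain 76.208.166.233
Longest matching prefix is /22 -> interface eth7.

eth7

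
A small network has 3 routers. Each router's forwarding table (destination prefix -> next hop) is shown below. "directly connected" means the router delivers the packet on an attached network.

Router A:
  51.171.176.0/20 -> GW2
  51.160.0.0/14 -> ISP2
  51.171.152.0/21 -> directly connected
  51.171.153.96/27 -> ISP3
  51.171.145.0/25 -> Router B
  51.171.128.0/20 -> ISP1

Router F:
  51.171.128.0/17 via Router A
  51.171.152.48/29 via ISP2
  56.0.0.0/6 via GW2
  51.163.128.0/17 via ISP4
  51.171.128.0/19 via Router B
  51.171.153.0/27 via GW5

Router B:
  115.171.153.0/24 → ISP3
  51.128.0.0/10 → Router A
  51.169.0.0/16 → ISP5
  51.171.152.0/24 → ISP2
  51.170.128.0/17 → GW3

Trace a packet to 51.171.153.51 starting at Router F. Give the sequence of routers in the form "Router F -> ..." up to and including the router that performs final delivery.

At Router F: longest match for 51.171.153.51 is 51.171.128.0/19 -> Router B
At Router B: longest match for 51.171.153.51 is 51.128.0.0/10 -> Router A
At Router A: longest match for 51.171.153.51 is 51.171.152.0/21 -> directly connected

Router F -> Router B -> Router A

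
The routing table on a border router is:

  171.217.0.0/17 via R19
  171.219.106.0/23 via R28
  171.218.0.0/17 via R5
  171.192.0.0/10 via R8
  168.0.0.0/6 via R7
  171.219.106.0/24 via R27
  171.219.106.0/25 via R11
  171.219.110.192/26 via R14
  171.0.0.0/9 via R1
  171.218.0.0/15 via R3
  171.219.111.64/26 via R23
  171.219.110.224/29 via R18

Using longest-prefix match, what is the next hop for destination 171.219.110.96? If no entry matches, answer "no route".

R3

Routes whose prefix contains 171.219.110.96:
  168.0.0.0/6 (168.0.0.0 - 171.255.255.255) -> R7
  171.192.0.0/10 (171.192.0.0 - 171.255.255.255) -> R8
  171.218.0.0/15 (171.218.0.0 - 171.219.255.255) -> R3
More-specific entries that do NOT match:
  171.219.110.224/29 (171.219.110.224 - 171.219.110.231) does not contain 171.219.110.96
  171.219.110.192/26 (171.219.110.192 - 171.219.110.255) does not contain 171.219.110.96
  171.219.111.64/26 (171.219.111.64 - 171.219.111.127) does not contain 171.219.110.96
  171.219.106.0/25 (171.219.106.0 - 171.219.106.127) does not contain 171.219.110.96
  171.219.106.0/24 (171.219.106.0 - 171.219.106.255) does not contain 171.219.110.96
  171.219.106.0/23 (171.219.106.0 - 171.219.107.255) does not contain 171.219.110.96
  171.217.0.0/17 (171.217.0.0 - 171.217.127.255) does not contain 171.219.110.96
  171.218.0.0/17 (171.218.0.0 - 171.218.127.255) does not contain 171.219.110.96
Longest matching prefix is /15 -> next hop R3.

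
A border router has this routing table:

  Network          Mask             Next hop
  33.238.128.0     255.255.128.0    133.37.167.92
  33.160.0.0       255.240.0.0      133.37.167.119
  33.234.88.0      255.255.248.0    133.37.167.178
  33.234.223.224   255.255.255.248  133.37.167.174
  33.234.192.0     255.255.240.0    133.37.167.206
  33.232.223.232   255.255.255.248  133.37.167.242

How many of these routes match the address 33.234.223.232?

No listed prefix contains 33.234.223.232.
Total matching entries: 0.

0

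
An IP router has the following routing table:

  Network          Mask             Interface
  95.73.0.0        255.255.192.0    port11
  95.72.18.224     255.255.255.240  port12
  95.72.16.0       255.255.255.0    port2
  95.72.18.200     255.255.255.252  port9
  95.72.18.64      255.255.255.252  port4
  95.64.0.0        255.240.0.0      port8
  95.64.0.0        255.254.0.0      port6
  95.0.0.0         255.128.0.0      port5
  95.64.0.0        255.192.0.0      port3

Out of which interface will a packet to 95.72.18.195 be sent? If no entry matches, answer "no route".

port8

Routes whose prefix contains 95.72.18.195:
  95.0.0.0/9 (95.0.0.0 - 95.127.255.255) -> port5
  95.64.0.0/10 (95.64.0.0 - 95.127.255.255) -> port3
  95.64.0.0/12 (95.64.0.0 - 95.79.255.255) -> port8
More-specific entries that do NOT match:
  95.72.18.200/30 (95.72.18.200 - 95.72.18.203) does not contain 95.72.18.195
  95.72.18.64/30 (95.72.18.64 - 95.72.18.67) does not contain 95.72.18.195
  95.72.18.224/28 (95.72.18.224 - 95.72.18.239) does not contain 95.72.18.195
  95.72.16.0/24 (95.72.16.0 - 95.72.16.255) does not contain 95.72.18.195
  95.73.0.0/18 (95.73.0.0 - 95.73.63.255) does not contain 95.72.18.195
  95.64.0.0/15 (95.64.0.0 - 95.65.255.255) does not contain 95.72.18.195
Longest matching prefix is /12 -> interface port8.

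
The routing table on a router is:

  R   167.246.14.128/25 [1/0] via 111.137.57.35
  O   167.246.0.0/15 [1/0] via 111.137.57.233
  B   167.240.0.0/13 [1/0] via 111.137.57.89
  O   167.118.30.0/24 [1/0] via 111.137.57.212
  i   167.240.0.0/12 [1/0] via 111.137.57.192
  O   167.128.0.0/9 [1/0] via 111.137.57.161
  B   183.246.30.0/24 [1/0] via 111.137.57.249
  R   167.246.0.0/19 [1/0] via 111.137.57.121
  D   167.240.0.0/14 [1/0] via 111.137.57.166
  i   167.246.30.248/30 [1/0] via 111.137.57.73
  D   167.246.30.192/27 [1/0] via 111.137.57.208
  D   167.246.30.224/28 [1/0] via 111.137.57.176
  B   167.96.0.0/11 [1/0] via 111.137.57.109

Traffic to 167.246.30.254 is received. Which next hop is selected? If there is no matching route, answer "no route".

111.137.57.121

Routes whose prefix contains 167.246.30.254:
  167.128.0.0/9 (167.128.0.0 - 167.255.255.255) -> 111.137.57.161
  167.240.0.0/12 (167.240.0.0 - 167.255.255.255) -> 111.137.57.192
  167.240.0.0/13 (167.240.0.0 - 167.247.255.255) -> 111.137.57.89
  167.246.0.0/15 (167.246.0.0 - 167.247.255.255) -> 111.137.57.233
  167.246.0.0/19 (167.246.0.0 - 167.246.31.255) -> 111.137.57.121
More-specific entries that do NOT match:
  167.246.30.248/30 (167.246.30.248 - 167.246.30.251) does not contain 167.246.30.254
  167.246.30.224/28 (167.246.30.224 - 167.246.30.239) does not contain 167.246.30.254
  167.246.30.192/27 (167.246.30.192 - 167.246.30.223) does not contain 167.246.30.254
  167.246.14.128/25 (167.246.14.128 - 167.246.14.255) does not contain 167.246.30.254
  167.118.30.0/24 (167.118.30.0 - 167.118.30.255) does not contain 167.246.30.254
  183.246.30.0/24 (183.246.30.0 - 183.246.30.255) does not contain 167.246.30.254
Longest matching prefix is /19 -> next hop 111.137.57.121.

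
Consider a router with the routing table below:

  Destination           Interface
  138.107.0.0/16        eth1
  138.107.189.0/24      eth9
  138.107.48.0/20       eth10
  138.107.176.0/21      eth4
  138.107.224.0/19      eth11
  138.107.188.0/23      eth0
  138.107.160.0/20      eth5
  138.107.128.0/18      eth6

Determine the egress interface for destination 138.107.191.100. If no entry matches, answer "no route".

Routes whose prefix contains 138.107.191.100:
  138.107.0.0/16 (138.107.0.0 - 138.107.255.255) -> eth1
  138.107.128.0/18 (138.107.128.0 - 138.107.191.255) -> eth6
More-specific entries that do NOT match:
  138.107.189.0/24 (138.107.189.0 - 138.107.189.255) does not contain 138.107.191.100
  138.107.188.0/23 (138.107.188.0 - 138.107.189.255) does not contain 138.107.191.100
  138.107.176.0/21 (138.107.176.0 - 138.107.183.255) does not contain 138.107.191.100
  138.107.48.0/20 (138.107.48.0 - 138.107.63.255) does not contain 138.107.191.100
  138.107.160.0/20 (138.107.160.0 - 138.107.175.255) does not contain 138.107.191.100
  138.107.224.0/19 (138.107.224.0 - 138.107.255.255) does not contain 138.107.191.100
Longest matching prefix is /18 -> interface eth6.

eth6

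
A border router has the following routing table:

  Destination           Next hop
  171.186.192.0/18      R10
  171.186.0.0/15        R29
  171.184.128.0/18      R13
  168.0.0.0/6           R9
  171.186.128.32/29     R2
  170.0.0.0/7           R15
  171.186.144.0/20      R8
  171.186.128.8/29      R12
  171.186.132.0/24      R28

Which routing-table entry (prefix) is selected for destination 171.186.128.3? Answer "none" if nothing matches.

171.186.0.0/15

Entries matching 171.186.128.3:
  168.0.0.0/6 (168.0.0.0 - 171.255.255.255)
  170.0.0.0/7 (170.0.0.0 - 171.255.255.255)
  171.186.0.0/15 (171.186.0.0 - 171.187.255.255)
Most specific is 171.186.0.0/15.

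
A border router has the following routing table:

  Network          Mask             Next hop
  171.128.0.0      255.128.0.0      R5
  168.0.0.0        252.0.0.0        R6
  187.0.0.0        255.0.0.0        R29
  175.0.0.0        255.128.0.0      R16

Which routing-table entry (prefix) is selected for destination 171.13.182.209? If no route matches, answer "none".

168.0.0.0/6

Entries matching 171.13.182.209:
  168.0.0.0/6 (168.0.0.0 - 171.255.255.255)
Most specific is 168.0.0.0/6.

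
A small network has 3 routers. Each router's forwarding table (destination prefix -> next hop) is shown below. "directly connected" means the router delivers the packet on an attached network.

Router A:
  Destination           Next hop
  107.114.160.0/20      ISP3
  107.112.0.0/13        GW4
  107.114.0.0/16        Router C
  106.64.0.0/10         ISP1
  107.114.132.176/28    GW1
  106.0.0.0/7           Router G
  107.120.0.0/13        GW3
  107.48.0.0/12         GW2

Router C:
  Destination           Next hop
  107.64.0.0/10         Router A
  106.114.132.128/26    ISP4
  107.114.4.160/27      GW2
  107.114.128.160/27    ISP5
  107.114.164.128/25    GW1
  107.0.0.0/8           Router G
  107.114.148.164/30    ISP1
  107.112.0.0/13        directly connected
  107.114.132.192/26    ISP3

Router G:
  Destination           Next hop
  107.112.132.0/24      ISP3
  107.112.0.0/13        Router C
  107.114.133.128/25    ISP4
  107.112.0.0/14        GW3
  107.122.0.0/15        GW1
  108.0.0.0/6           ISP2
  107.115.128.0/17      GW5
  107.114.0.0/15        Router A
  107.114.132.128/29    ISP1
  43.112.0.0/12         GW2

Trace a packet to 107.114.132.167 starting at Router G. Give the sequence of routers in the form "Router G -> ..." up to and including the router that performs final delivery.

Router G -> Router A -> Router C

At Router G: longest match for 107.114.132.167 is 107.114.0.0/15 -> Router A
At Router A: longest match for 107.114.132.167 is 107.114.0.0/16 -> Router C
At Router C: longest match for 107.114.132.167 is 107.112.0.0/13 -> directly connected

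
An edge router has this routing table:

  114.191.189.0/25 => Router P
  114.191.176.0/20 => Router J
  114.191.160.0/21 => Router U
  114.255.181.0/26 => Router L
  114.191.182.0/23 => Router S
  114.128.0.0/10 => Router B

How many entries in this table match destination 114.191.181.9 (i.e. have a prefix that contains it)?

2

Prefixes containing 114.191.181.9:
  114.128.0.0/10 (114.128.0.0 - 114.191.255.255)
  114.191.176.0/20 (114.191.176.0 - 114.191.191.255)
Total matching entries: 2.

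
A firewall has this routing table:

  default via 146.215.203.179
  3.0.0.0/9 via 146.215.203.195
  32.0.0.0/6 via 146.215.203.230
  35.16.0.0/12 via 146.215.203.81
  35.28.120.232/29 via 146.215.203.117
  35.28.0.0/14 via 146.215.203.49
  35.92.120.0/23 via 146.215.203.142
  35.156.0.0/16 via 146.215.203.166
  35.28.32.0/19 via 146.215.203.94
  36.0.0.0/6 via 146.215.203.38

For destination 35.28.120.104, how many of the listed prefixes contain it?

Prefixes containing 35.28.120.104:
  0.0.0.0/0 (default, matches everything)
  32.0.0.0/6 (32.0.0.0 - 35.255.255.255)
  35.16.0.0/12 (35.16.0.0 - 35.31.255.255)
  35.28.0.0/14 (35.28.0.0 - 35.31.255.255)
Total matching entries: 4.

4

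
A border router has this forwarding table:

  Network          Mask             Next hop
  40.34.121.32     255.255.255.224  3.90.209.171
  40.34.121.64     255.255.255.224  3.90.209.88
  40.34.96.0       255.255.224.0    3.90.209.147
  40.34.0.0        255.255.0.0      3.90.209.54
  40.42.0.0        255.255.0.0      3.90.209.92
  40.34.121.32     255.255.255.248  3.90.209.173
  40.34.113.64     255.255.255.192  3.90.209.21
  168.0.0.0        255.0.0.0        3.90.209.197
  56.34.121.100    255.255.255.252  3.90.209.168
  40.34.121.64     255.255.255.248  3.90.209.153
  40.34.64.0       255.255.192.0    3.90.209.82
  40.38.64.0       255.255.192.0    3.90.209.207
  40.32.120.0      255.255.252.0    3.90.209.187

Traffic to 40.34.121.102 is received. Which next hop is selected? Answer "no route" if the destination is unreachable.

3.90.209.147

Routes whose prefix contains 40.34.121.102:
  40.34.0.0/16 (40.34.0.0 - 40.34.255.255) -> 3.90.209.54
  40.34.64.0/18 (40.34.64.0 - 40.34.127.255) -> 3.90.209.82
  40.34.96.0/19 (40.34.96.0 - 40.34.127.255) -> 3.90.209.147
More-specific entries that do NOT match:
  56.34.121.100/30 (56.34.121.100 - 56.34.121.103) does not contain 40.34.121.102
  40.34.121.32/29 (40.34.121.32 - 40.34.121.39) does not contain 40.34.121.102
  40.34.121.64/29 (40.34.121.64 - 40.34.121.71) does not contain 40.34.121.102
  40.34.121.32/27 (40.34.121.32 - 40.34.121.63) does not contain 40.34.121.102
  40.34.121.64/27 (40.34.121.64 - 40.34.121.95) does not contain 40.34.121.102
  40.34.113.64/26 (40.34.113.64 - 40.34.113.127) does not contain 40.34.121.102
  40.32.120.0/22 (40.32.120.0 - 40.32.123.255) does not contain 40.34.121.102
Longest matching prefix is /19 -> next hop 3.90.209.147.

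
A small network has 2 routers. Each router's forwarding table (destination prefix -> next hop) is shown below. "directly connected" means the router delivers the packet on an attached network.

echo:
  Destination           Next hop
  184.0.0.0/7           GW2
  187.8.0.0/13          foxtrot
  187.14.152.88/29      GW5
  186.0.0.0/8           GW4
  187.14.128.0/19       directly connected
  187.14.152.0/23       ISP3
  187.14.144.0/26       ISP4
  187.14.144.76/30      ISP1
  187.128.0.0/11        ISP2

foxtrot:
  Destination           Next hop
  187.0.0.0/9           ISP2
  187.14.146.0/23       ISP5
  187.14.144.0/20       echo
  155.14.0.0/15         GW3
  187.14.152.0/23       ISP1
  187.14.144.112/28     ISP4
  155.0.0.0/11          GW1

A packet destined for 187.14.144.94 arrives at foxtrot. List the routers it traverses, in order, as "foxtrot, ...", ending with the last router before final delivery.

At foxtrot: longest match for 187.14.144.94 is 187.14.144.0/20 -> echo
At echo: longest match for 187.14.144.94 is 187.14.128.0/19 -> directly connected

foxtrot, echo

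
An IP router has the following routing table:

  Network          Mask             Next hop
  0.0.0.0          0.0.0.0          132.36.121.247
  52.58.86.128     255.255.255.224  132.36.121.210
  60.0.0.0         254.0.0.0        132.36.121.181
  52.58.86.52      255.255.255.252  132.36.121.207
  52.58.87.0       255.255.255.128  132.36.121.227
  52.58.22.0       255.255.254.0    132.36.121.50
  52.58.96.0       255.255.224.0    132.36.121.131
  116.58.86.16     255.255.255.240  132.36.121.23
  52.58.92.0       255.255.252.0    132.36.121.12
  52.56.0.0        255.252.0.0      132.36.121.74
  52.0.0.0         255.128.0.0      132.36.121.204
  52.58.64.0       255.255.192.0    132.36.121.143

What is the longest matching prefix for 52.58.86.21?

52.58.64.0/18

Entries matching 52.58.86.21:
  0.0.0.0/0 (default, matches everything)
  52.0.0.0/9 (52.0.0.0 - 52.127.255.255)
  52.56.0.0/14 (52.56.0.0 - 52.59.255.255)
  52.58.64.0/18 (52.58.64.0 - 52.58.127.255)
Most specific is 52.58.64.0/18.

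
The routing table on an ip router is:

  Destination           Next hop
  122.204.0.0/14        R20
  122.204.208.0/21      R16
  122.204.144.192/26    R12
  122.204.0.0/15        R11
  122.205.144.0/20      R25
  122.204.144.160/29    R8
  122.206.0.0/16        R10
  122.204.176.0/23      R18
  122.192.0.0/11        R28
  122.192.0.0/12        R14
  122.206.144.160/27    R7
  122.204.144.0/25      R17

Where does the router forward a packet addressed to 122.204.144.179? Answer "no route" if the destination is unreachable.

Routes whose prefix contains 122.204.144.179:
  122.192.0.0/11 (122.192.0.0 - 122.223.255.255) -> R28
  122.192.0.0/12 (122.192.0.0 - 122.207.255.255) -> R14
  122.204.0.0/14 (122.204.0.0 - 122.207.255.255) -> R20
  122.204.0.0/15 (122.204.0.0 - 122.205.255.255) -> R11
More-specific entries that do NOT match:
  122.204.144.160/29 (122.204.144.160 - 122.204.144.167) does not contain 122.204.144.179
  122.206.144.160/27 (122.206.144.160 - 122.206.144.191) does not contain 122.204.144.179
  122.204.144.192/26 (122.204.144.192 - 122.204.144.255) does not contain 122.204.144.179
  122.204.144.0/25 (122.204.144.0 - 122.204.144.127) does not contain 122.204.144.179
  122.204.176.0/23 (122.204.176.0 - 122.204.177.255) does not contain 122.204.144.179
  122.204.208.0/21 (122.204.208.0 - 122.204.215.255) does not contain 122.204.144.179
  122.205.144.0/20 (122.205.144.0 - 122.205.159.255) does not contain 122.204.144.179
  122.206.0.0/16 (122.206.0.0 - 122.206.255.255) does not contain 122.204.144.179
Longest matching prefix is /15 -> next hop R11.

R11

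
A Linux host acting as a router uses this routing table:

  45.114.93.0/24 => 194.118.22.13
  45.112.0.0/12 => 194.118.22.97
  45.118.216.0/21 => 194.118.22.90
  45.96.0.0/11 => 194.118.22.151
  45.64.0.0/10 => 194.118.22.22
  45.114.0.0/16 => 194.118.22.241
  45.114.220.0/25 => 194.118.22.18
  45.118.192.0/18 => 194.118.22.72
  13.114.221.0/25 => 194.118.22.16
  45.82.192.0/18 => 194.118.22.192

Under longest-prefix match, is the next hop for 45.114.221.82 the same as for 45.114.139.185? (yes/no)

45.114.221.82: longest match 45.114.0.0/16 -> 194.118.22.241
45.114.139.185: longest match 45.114.0.0/16 -> 194.118.22.241

yes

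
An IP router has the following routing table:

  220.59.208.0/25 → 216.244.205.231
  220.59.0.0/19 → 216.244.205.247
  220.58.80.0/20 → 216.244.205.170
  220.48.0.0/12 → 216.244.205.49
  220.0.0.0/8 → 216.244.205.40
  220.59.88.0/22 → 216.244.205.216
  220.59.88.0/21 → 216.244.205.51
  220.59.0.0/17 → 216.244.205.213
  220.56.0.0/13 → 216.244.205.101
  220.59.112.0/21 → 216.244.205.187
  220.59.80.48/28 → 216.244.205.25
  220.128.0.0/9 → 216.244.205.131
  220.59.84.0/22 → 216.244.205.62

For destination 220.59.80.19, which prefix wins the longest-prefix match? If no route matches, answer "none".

220.59.0.0/17

Entries matching 220.59.80.19:
  220.0.0.0/8 (220.0.0.0 - 220.255.255.255)
  220.48.0.0/12 (220.48.0.0 - 220.63.255.255)
  220.56.0.0/13 (220.56.0.0 - 220.63.255.255)
  220.59.0.0/17 (220.59.0.0 - 220.59.127.255)
Most specific is 220.59.0.0/17.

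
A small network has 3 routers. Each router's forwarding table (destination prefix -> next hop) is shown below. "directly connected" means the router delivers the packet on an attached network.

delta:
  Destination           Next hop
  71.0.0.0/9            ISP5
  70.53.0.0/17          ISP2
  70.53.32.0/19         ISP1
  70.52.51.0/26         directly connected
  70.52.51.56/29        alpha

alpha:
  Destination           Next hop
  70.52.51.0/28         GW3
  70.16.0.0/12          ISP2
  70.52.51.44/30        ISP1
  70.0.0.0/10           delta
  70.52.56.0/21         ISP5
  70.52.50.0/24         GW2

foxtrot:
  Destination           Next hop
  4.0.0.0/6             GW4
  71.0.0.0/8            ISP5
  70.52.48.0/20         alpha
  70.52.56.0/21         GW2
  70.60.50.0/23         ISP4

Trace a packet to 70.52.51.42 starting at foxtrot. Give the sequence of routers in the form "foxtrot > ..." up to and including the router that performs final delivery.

At foxtrot: longest match for 70.52.51.42 is 70.52.48.0/20 -> alpha
At alpha: longest match for 70.52.51.42 is 70.0.0.0/10 -> delta
At delta: longest match for 70.52.51.42 is 70.52.51.0/26 -> directly connected

foxtrot > alpha > delta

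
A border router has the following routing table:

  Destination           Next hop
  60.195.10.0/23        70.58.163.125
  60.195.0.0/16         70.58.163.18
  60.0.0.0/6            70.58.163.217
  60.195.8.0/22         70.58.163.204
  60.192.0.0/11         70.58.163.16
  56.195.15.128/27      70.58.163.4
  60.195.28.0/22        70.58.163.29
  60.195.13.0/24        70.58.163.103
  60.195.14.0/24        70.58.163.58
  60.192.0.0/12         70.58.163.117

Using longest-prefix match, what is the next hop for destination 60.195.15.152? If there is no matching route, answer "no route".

Routes whose prefix contains 60.195.15.152:
  60.0.0.0/6 (60.0.0.0 - 63.255.255.255) -> 70.58.163.217
  60.192.0.0/11 (60.192.0.0 - 60.223.255.255) -> 70.58.163.16
  60.192.0.0/12 (60.192.0.0 - 60.207.255.255) -> 70.58.163.117
  60.195.0.0/16 (60.195.0.0 - 60.195.255.255) -> 70.58.163.18
More-specific entries that do NOT match:
  56.195.15.128/27 (56.195.15.128 - 56.195.15.159) does not contain 60.195.15.152
  60.195.13.0/24 (60.195.13.0 - 60.195.13.255) does not contain 60.195.15.152
  60.195.14.0/24 (60.195.14.0 - 60.195.14.255) does not contain 60.195.15.152
  60.195.10.0/23 (60.195.10.0 - 60.195.11.255) does not contain 60.195.15.152
  60.195.8.0/22 (60.195.8.0 - 60.195.11.255) does not contain 60.195.15.152
  60.195.28.0/22 (60.195.28.0 - 60.195.31.255) does not contain 60.195.15.152
Longest matching prefix is /16 -> next hop 70.58.163.18.

70.58.163.18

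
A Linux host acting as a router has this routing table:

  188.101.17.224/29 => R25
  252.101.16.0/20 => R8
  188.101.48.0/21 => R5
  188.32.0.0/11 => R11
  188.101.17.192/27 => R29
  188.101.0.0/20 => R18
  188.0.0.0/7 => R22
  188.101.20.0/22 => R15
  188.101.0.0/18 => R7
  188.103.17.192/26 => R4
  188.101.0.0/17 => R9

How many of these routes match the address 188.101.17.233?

3

Prefixes containing 188.101.17.233:
  188.0.0.0/7 (188.0.0.0 - 189.255.255.255)
  188.101.0.0/17 (188.101.0.0 - 188.101.127.255)
  188.101.0.0/18 (188.101.0.0 - 188.101.63.255)
Total matching entries: 3.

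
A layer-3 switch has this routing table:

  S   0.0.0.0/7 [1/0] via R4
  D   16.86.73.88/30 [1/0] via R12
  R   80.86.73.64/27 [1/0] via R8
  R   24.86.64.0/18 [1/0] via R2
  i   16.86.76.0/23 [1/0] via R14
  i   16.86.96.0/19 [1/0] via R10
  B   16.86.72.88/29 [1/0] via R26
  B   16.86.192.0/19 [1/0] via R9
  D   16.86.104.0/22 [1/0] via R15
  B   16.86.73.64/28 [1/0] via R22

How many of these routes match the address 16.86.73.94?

No listed prefix contains 16.86.73.94.
Total matching entries: 0.

0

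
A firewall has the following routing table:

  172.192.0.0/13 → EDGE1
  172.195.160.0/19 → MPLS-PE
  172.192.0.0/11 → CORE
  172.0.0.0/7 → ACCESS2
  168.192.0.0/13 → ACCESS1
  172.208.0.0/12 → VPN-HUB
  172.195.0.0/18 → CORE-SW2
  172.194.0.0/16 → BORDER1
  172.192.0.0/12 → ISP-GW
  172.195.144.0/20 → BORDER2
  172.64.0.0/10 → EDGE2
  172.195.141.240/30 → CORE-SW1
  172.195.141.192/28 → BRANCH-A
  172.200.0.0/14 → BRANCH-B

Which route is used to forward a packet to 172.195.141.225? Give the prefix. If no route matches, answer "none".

Entries matching 172.195.141.225:
  172.0.0.0/7 (172.0.0.0 - 173.255.255.255)
  172.192.0.0/11 (172.192.0.0 - 172.223.255.255)
  172.192.0.0/12 (172.192.0.0 - 172.207.255.255)
  172.192.0.0/13 (172.192.0.0 - 172.199.255.255)
Most specific is 172.192.0.0/13.

172.192.0.0/13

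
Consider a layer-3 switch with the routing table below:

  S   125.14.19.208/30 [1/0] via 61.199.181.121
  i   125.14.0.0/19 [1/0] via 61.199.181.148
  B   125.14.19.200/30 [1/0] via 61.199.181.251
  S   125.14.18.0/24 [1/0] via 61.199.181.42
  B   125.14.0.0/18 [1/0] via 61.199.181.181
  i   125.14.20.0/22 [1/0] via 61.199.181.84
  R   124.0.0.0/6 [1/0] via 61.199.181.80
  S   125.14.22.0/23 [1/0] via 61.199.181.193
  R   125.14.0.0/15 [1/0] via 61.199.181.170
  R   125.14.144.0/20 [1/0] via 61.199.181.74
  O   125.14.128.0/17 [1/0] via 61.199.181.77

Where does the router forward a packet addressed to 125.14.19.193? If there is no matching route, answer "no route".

61.199.181.148

Routes whose prefix contains 125.14.19.193:
  124.0.0.0/6 (124.0.0.0 - 127.255.255.255) -> 61.199.181.80
  125.14.0.0/15 (125.14.0.0 - 125.15.255.255) -> 61.199.181.170
  125.14.0.0/18 (125.14.0.0 - 125.14.63.255) -> 61.199.181.181
  125.14.0.0/19 (125.14.0.0 - 125.14.31.255) -> 61.199.181.148
More-specific entries that do NOT match:
  125.14.19.208/30 (125.14.19.208 - 125.14.19.211) does not contain 125.14.19.193
  125.14.19.200/30 (125.14.19.200 - 125.14.19.203) does not contain 125.14.19.193
  125.14.18.0/24 (125.14.18.0 - 125.14.18.255) does not contain 125.14.19.193
  125.14.22.0/23 (125.14.22.0 - 125.14.23.255) does not contain 125.14.19.193
  125.14.20.0/22 (125.14.20.0 - 125.14.23.255) does not contain 125.14.19.193
  125.14.144.0/20 (125.14.144.0 - 125.14.159.255) does not contain 125.14.19.193
Longest matching prefix is /19 -> next hop 61.199.181.148.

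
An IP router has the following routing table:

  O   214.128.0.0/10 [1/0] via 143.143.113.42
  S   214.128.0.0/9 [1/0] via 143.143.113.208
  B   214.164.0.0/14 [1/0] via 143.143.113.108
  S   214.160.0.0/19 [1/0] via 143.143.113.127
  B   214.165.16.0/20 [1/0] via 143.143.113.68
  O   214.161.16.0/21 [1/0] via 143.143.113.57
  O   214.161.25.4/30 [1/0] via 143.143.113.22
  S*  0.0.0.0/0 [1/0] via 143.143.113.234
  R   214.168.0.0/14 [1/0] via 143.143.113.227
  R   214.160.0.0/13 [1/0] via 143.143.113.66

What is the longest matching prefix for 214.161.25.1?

214.160.0.0/13

Entries matching 214.161.25.1:
  0.0.0.0/0 (default, matches everything)
  214.128.0.0/9 (214.128.0.0 - 214.255.255.255)
  214.128.0.0/10 (214.128.0.0 - 214.191.255.255)
  214.160.0.0/13 (214.160.0.0 - 214.167.255.255)
Most specific is 214.160.0.0/13.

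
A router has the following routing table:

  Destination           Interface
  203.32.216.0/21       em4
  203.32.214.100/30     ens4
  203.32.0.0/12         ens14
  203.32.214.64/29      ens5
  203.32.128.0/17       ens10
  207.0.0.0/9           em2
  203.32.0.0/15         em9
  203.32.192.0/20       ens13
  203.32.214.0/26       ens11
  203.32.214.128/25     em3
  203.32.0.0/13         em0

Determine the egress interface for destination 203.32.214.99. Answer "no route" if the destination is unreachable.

Routes whose prefix contains 203.32.214.99:
  203.32.0.0/12 (203.32.0.0 - 203.47.255.255) -> ens14
  203.32.0.0/13 (203.32.0.0 - 203.39.255.255) -> em0
  203.32.0.0/15 (203.32.0.0 - 203.33.255.255) -> em9
  203.32.128.0/17 (203.32.128.0 - 203.32.255.255) -> ens10
More-specific entries that do NOT match:
  203.32.214.100/30 (203.32.214.100 - 203.32.214.103) does not contain 203.32.214.99
  203.32.214.64/29 (203.32.214.64 - 203.32.214.71) does not contain 203.32.214.99
  203.32.214.0/26 (203.32.214.0 - 203.32.214.63) does not contain 203.32.214.99
  203.32.214.128/25 (203.32.214.128 - 203.32.214.255) does not contain 203.32.214.99
  203.32.216.0/21 (203.32.216.0 - 203.32.223.255) does not contain 203.32.214.99
  203.32.192.0/20 (203.32.192.0 - 203.32.207.255) does not contain 203.32.214.99
Longest matching prefix is /17 -> interface ens10.

ens10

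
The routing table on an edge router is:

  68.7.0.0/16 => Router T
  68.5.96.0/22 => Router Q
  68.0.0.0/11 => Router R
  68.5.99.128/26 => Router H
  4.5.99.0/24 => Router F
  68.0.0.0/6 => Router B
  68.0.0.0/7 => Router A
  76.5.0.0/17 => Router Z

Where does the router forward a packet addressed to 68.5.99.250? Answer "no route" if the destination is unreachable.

Router Q

Routes whose prefix contains 68.5.99.250:
  68.0.0.0/6 (68.0.0.0 - 71.255.255.255) -> Router B
  68.0.0.0/7 (68.0.0.0 - 69.255.255.255) -> Router A
  68.0.0.0/11 (68.0.0.0 - 68.31.255.255) -> Router R
  68.5.96.0/22 (68.5.96.0 - 68.5.99.255) -> Router Q
More-specific entries that do NOT match:
  68.5.99.128/26 (68.5.99.128 - 68.5.99.191) does not contain 68.5.99.250
  4.5.99.0/24 (4.5.99.0 - 4.5.99.255) does not contain 68.5.99.250
Longest matching prefix is /22 -> next hop Router Q.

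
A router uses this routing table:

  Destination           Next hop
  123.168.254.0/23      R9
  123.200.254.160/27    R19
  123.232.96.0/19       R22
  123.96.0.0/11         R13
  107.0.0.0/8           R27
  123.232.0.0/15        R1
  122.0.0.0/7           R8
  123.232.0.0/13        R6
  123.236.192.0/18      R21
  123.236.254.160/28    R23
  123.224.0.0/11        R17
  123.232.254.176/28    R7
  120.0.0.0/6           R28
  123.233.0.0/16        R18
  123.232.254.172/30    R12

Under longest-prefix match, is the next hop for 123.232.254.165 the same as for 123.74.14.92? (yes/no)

no

123.232.254.165: longest match 123.232.0.0/15 -> R1
123.74.14.92: longest match 122.0.0.0/7 -> R8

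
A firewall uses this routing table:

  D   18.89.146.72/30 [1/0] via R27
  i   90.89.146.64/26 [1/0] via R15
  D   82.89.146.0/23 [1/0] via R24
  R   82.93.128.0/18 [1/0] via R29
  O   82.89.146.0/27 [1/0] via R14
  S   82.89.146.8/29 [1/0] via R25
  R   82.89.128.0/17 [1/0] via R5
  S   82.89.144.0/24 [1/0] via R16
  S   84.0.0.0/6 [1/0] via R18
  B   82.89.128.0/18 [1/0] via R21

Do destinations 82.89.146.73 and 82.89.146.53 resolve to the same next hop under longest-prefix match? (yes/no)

82.89.146.73: longest match 82.89.146.0/23 -> R24
82.89.146.53: longest match 82.89.146.0/23 -> R24

yes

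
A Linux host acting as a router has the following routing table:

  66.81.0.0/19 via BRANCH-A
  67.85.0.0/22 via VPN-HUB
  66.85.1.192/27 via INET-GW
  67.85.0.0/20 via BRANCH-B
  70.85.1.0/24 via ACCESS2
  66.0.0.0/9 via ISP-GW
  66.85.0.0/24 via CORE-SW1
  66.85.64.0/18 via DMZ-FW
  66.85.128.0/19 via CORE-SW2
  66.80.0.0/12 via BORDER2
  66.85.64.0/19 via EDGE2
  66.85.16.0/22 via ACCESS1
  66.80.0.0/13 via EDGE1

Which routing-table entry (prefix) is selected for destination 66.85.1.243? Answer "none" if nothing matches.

Entries matching 66.85.1.243:
  66.0.0.0/9 (66.0.0.0 - 66.127.255.255)
  66.80.0.0/12 (66.80.0.0 - 66.95.255.255)
  66.80.0.0/13 (66.80.0.0 - 66.87.255.255)
Most specific is 66.80.0.0/13.

66.80.0.0/13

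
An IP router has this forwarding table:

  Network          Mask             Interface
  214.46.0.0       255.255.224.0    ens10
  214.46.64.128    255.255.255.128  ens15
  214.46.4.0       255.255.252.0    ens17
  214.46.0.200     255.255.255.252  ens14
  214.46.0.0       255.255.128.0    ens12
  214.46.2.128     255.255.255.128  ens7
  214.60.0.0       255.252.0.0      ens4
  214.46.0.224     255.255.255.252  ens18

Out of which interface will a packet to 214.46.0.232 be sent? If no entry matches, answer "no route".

ens10

Routes whose prefix contains 214.46.0.232:
  214.46.0.0/17 (214.46.0.0 - 214.46.127.255) -> ens12
  214.46.0.0/19 (214.46.0.0 - 214.46.31.255) -> ens10
More-specific entries that do NOT match:
  214.46.0.200/30 (214.46.0.200 - 214.46.0.203) does not contain 214.46.0.232
  214.46.0.224/30 (214.46.0.224 - 214.46.0.227) does not contain 214.46.0.232
  214.46.64.128/25 (214.46.64.128 - 214.46.64.255) does not contain 214.46.0.232
  214.46.2.128/25 (214.46.2.128 - 214.46.2.255) does not contain 214.46.0.232
  214.46.4.0/22 (214.46.4.0 - 214.46.7.255) does not contain 214.46.0.232
Longest matching prefix is /19 -> interface ens10.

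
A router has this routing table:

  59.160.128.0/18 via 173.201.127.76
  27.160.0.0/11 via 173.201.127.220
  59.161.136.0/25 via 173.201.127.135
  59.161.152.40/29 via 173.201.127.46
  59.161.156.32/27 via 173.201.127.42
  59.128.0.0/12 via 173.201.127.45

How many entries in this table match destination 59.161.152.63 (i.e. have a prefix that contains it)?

0

No listed prefix contains 59.161.152.63.
Total matching entries: 0.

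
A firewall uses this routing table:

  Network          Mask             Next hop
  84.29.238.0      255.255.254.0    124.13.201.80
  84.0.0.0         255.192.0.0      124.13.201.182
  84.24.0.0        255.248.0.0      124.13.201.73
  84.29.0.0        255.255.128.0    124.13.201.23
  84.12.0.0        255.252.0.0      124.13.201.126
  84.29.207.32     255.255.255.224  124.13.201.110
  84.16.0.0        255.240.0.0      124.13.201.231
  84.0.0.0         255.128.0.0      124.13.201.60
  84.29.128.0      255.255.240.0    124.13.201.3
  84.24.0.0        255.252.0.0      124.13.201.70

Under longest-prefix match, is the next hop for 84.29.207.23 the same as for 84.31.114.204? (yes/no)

84.29.207.23: longest match 84.24.0.0/13 -> 124.13.201.73
84.31.114.204: longest match 84.24.0.0/13 -> 124.13.201.73

yes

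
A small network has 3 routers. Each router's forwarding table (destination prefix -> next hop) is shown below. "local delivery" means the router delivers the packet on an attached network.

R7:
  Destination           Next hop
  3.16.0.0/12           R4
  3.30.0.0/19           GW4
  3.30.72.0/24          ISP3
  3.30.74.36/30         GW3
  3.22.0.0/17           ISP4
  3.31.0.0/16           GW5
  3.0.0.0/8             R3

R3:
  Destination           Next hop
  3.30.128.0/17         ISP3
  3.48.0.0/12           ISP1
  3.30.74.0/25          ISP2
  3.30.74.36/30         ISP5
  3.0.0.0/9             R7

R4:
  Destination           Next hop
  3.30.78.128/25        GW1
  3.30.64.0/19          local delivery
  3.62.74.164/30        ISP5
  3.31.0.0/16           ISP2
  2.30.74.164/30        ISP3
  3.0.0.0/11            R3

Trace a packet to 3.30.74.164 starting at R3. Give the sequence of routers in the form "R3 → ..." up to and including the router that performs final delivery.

R3 → R7 → R4

At R3: longest match for 3.30.74.164 is 3.0.0.0/9 -> R7
At R7: longest match for 3.30.74.164 is 3.16.0.0/12 -> R4
At R4: longest match for 3.30.74.164 is 3.30.64.0/19 -> local delivery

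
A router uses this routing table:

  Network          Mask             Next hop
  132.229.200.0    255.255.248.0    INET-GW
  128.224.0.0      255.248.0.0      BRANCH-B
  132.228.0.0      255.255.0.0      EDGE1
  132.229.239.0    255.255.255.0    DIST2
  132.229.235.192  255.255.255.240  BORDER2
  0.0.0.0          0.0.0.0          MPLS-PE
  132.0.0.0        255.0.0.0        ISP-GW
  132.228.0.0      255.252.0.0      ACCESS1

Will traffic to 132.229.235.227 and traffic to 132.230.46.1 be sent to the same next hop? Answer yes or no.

132.229.235.227: longest match 132.228.0.0/14 -> ACCESS1
132.230.46.1: longest match 132.228.0.0/14 -> ACCESS1

yes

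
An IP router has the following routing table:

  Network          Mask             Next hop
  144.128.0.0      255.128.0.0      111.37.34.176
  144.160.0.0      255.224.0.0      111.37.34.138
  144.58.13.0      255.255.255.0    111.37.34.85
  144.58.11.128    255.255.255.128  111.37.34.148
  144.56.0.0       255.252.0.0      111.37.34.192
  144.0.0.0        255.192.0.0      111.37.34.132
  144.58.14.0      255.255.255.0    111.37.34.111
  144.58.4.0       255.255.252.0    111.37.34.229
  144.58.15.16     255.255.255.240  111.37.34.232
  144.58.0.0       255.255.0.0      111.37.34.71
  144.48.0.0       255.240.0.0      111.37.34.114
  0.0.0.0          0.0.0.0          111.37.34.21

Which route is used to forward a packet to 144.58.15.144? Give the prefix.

Entries matching 144.58.15.144:
  0.0.0.0/0 (default, matches everything)
  144.0.0.0/10 (144.0.0.0 - 144.63.255.255)
  144.48.0.0/12 (144.48.0.0 - 144.63.255.255)
  144.56.0.0/14 (144.56.0.0 - 144.59.255.255)
  144.58.0.0/16 (144.58.0.0 - 144.58.255.255)
Most specific is 144.58.0.0/16.

144.58.0.0/16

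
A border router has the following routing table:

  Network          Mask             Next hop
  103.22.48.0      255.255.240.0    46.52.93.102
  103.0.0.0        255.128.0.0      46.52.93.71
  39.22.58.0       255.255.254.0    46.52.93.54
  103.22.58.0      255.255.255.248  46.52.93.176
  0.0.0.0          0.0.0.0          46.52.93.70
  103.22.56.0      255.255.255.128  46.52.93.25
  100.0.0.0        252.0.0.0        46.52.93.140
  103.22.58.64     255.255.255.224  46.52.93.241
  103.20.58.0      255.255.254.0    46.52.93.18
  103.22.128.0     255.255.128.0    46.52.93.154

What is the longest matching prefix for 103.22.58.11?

103.22.48.0/20

Entries matching 103.22.58.11:
  0.0.0.0/0 (default, matches everything)
  100.0.0.0/6 (100.0.0.0 - 103.255.255.255)
  103.0.0.0/9 (103.0.0.0 - 103.127.255.255)
  103.22.48.0/20 (103.22.48.0 - 103.22.63.255)
Most specific is 103.22.48.0/20.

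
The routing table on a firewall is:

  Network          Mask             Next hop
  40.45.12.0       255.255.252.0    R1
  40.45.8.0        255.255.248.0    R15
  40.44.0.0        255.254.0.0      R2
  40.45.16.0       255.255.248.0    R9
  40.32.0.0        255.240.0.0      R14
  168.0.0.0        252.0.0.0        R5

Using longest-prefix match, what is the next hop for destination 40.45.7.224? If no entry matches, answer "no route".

Routes whose prefix contains 40.45.7.224:
  40.32.0.0/12 (40.32.0.0 - 40.47.255.255) -> R14
  40.44.0.0/15 (40.44.0.0 - 40.45.255.255) -> R2
More-specific entries that do NOT match:
  40.45.12.0/22 (40.45.12.0 - 40.45.15.255) does not contain 40.45.7.224
  40.45.8.0/21 (40.45.8.0 - 40.45.15.255) does not contain 40.45.7.224
  40.45.16.0/21 (40.45.16.0 - 40.45.23.255) does not contain 40.45.7.224
Longest matching prefix is /15 -> next hop R2.

R2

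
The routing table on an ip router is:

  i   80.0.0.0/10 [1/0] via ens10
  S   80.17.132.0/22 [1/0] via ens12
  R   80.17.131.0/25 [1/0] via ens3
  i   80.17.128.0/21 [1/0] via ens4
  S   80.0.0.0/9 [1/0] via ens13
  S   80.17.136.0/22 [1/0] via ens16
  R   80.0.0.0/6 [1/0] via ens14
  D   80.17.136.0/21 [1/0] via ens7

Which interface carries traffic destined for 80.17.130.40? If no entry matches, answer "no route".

Routes whose prefix contains 80.17.130.40:
  80.0.0.0/6 (80.0.0.0 - 83.255.255.255) -> ens14
  80.0.0.0/9 (80.0.0.0 - 80.127.255.255) -> ens13
  80.0.0.0/10 (80.0.0.0 - 80.63.255.255) -> ens10
  80.17.128.0/21 (80.17.128.0 - 80.17.135.255) -> ens4
More-specific entries that do NOT match:
  80.17.131.0/25 (80.17.131.0 - 80.17.131.127) does not contain 80.17.130.40
  80.17.132.0/22 (80.17.132.0 - 80.17.135.255) does not contain 80.17.130.40
  80.17.136.0/22 (80.17.136.0 - 80.17.139.255) does not contain 80.17.130.40
Longest matching prefix is /21 -> interface ens4.

ens4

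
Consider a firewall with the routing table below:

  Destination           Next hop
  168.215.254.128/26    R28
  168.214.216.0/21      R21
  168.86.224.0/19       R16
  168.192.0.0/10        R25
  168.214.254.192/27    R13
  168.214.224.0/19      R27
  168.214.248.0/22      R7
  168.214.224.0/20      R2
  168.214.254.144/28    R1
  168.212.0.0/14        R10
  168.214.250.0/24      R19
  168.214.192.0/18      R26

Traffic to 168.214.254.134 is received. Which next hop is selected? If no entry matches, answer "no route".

R27

Routes whose prefix contains 168.214.254.134:
  168.192.0.0/10 (168.192.0.0 - 168.255.255.255) -> R25
  168.212.0.0/14 (168.212.0.0 - 168.215.255.255) -> R10
  168.214.192.0/18 (168.214.192.0 - 168.214.255.255) -> R26
  168.214.224.0/19 (168.214.224.0 - 168.214.255.255) -> R27
More-specific entries that do NOT match:
  168.214.254.144/28 (168.214.254.144 - 168.214.254.159) does not contain 168.214.254.134
  168.214.254.192/27 (168.214.254.192 - 168.214.254.223) does not contain 168.214.254.134
  168.215.254.128/26 (168.215.254.128 - 168.215.254.191) does not contain 168.214.254.134
  168.214.250.0/24 (168.214.250.0 - 168.214.250.255) does not contain 168.214.254.134
  168.214.248.0/22 (168.214.248.0 - 168.214.251.255) does not contain 168.214.254.134
  168.214.216.0/21 (168.214.216.0 - 168.214.223.255) does not contain 168.214.254.134
  168.214.224.0/20 (168.214.224.0 - 168.214.239.255) does not contain 168.214.254.134
Longest matching prefix is /19 -> next hop R27.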